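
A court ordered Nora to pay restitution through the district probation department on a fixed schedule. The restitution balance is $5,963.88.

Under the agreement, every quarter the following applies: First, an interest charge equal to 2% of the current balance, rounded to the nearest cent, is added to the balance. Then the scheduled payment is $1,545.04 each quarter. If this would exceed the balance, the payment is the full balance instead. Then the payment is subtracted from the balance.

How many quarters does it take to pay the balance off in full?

5

Quarter 1: $5,963.88 +$119.28 interest = $6,083.16; pay $1,545.04 → $4,538.12
Quarter 2: $4,538.12 +$90.76 interest = $4,628.88; pay $1,545.04 → $3,083.84
Quarter 3: $3,083.84 +$61.68 interest = $3,145.52; pay $1,545.04 → $1,600.48
Quarter 4: $1,600.48 +$32.01 interest = $1,632.49; pay $1,545.04 → $87.45
Quarter 5: $87.45 +$1.75 interest = $89.20; pay $89.20 → $0.00
Balance reaches $0.00 in quarter 5.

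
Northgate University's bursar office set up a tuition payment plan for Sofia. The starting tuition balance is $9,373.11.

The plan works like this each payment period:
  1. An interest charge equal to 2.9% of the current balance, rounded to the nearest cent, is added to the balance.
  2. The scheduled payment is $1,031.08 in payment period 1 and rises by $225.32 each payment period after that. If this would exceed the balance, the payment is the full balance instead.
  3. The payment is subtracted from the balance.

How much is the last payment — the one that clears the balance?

Payment period 1: $9,373.11 +$271.82 interest = $9,644.93; pay $1,031.08 → $8,613.85
Payment period 2: $8,613.85 +$249.80 interest = $8,863.65; pay $1,256.40 → $7,607.25
Payment period 3: $7,607.25 +$220.61 interest = $7,827.86; pay $1,481.72 → $6,346.14
Payment period 4: $6,346.14 +$184.04 interest = $6,530.18; pay $1,707.04 → $4,823.14
Payment period 5: $4,823.14 +$139.87 interest = $4,963.01; pay $1,932.36 → $3,030.65
Payment period 6: $3,030.65 +$87.89 interest = $3,118.54; pay $2,157.68 → $960.86
Payment period 7: $960.86 +$27.86 interest = $988.72; pay $988.72 → $0.00

$988.72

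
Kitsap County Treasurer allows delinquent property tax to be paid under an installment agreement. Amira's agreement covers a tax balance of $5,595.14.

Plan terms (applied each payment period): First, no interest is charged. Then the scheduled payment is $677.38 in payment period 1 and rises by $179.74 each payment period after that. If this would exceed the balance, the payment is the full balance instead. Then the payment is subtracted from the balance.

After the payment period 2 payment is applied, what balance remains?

$4,060.64

# | Opening | Payment | End bal
1 | $5,595.14 | $677.38 | $4,917.76
2 | $4,917.76 | $857.12 | $4,060.64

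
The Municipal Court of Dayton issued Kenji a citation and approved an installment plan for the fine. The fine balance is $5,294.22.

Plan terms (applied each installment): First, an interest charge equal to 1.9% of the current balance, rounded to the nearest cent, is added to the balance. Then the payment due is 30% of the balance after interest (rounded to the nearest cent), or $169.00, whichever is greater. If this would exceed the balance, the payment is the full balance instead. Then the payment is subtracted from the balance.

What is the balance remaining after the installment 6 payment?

$697.33

# | Opening | Interest | Payment | End bal
1 | $5,294.22 | $100.59 | $1,618.44 | $3,776.37
2 | $3,776.37 | $71.75 | $1,154.44 | $2,693.68
3 | $2,693.68 | $51.18 | $823.46 | $1,921.40
4 | $1,921.40 | $36.51 | $587.37 | $1,370.54
5 | $1,370.54 | $26.04 | $418.97 | $977.61
6 | $977.61 | $18.57 | $298.85 | $697.33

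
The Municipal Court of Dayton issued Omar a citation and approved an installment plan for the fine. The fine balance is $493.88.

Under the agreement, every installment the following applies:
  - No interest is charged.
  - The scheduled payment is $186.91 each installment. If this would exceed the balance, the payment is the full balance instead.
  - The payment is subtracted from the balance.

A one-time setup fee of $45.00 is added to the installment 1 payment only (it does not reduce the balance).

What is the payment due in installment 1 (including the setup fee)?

$231.91

Installment 1: $493.88 − $186.91 (+ $45.00 fee) → $306.97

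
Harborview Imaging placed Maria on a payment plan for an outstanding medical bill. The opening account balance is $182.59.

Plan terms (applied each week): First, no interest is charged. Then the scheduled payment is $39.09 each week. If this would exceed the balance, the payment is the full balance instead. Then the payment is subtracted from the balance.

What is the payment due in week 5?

# | Opening | Payment | End bal
1 | $182.59 | $39.09 | $143.50
2 | $143.50 | $39.09 | $104.41
3 | $104.41 | $39.09 | $65.32
4 | $65.32 | $39.09 | $26.23
5 | $26.23 | $26.23 | $0.00

$26.23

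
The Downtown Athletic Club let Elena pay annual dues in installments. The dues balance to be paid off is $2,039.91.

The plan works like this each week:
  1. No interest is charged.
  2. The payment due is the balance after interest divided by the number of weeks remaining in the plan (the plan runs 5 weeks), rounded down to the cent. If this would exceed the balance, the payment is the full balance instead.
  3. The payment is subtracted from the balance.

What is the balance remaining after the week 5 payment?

# | Opening | Payment | End bal
1 | $2,039.91 | $407.98 | $1,631.93
2 | $1,631.93 | $407.98 | $1,223.95
3 | $1,223.95 | $407.98 | $815.97
4 | $815.97 | $407.98 | $407.99
5 | $407.99 | $407.99 | $0.00

$0.00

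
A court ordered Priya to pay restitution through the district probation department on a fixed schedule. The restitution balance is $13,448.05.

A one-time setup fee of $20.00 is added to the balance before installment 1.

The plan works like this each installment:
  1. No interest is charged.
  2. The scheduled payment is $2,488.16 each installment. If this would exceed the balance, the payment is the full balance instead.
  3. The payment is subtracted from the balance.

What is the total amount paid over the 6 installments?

$13,468.05

# | Opening | Payment | End bal
1 | $13,468.05 | $2,488.16 | $10,979.89
2 | $10,979.89 | $2,488.16 | $8,491.73
3 | $8,491.73 | $2,488.16 | $6,003.57
4 | $6,003.57 | $2,488.16 | $3,515.41
5 | $3,515.41 | $2,488.16 | $1,027.25
6 | $1,027.25 | $1,027.25 | $0.00
Total paid: $13,468.05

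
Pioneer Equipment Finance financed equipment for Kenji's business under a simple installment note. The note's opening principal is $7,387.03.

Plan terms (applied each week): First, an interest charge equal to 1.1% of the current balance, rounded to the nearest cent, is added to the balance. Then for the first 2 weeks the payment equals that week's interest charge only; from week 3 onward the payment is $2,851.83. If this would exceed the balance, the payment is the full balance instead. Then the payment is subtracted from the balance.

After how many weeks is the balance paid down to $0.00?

5

Week 1: opening $7,387.03; interest $81.26 → $7,468.29; payment $81.26; balance $7,387.03
Week 2: opening $7,387.03; interest $81.26 → $7,468.29; payment $81.26; balance $7,387.03
Week 3: opening $7,387.03; interest $81.26 → $7,468.29; payment $2,851.83; balance $4,616.46
Week 4: opening $4,616.46; interest $50.78 → $4,667.24; payment $2,851.83; balance $1,815.41
Week 5: opening $1,815.41; interest $19.97 → $1,835.38; payment $1,835.38; balance $0.00
Balance reaches $0.00 in week 5.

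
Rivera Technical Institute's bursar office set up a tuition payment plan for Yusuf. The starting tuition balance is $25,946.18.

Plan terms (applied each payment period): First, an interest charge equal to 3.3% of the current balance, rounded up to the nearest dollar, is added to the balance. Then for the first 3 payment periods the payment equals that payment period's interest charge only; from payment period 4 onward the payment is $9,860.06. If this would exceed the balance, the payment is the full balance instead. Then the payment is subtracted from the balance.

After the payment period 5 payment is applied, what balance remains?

Payment period 1: opening $25,946.18; interest $857.00 → $26,803.18; payment $857.00; balance $25,946.18
Payment period 2: opening $25,946.18; interest $857.00 → $26,803.18; payment $857.00; balance $25,946.18
Payment period 3: opening $25,946.18; interest $857.00 → $26,803.18; payment $857.00; balance $25,946.18
Payment period 4: opening $25,946.18; interest $857.00 → $26,803.18; payment $9,860.06; balance $16,943.12
Payment period 5: opening $16,943.12; interest $560.00 → $17,503.12; payment $9,860.06; balance $7,643.06

$7,643.06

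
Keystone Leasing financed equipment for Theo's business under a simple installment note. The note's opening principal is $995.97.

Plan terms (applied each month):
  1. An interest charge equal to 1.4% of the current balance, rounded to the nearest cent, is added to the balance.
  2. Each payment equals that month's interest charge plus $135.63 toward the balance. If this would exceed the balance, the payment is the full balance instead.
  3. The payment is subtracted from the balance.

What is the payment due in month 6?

Month 1: opening $995.97; interest $13.94 → $1,009.91; payment $149.57; balance $860.34
Month 2: opening $860.34; interest $12.04 → $872.38; payment $147.67; balance $724.71
Month 3: opening $724.71; interest $10.15 → $734.86; payment $145.78; balance $589.08
Month 4: opening $589.08; interest $8.25 → $597.33; payment $143.88; balance $453.45
Month 5: opening $453.45; interest $6.35 → $459.80; payment $141.98; balance $317.82
Month 6: opening $317.82; interest $4.45 → $322.27; payment $140.08; balance $182.19

$140.08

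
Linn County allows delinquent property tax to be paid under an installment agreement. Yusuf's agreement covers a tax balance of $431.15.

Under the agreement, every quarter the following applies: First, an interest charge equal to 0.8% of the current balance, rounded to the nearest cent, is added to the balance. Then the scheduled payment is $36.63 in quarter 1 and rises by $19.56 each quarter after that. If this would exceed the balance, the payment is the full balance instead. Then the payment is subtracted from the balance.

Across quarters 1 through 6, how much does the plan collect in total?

Quarter 1: opening $431.15; interest $3.45 → $434.60; payment $36.63; balance $397.97
Quarter 2: opening $397.97; interest $3.18 → $401.15; payment $56.19; balance $344.96
Quarter 3: opening $344.96; interest $2.76 → $347.72; payment $75.75; balance $271.97
Quarter 4: opening $271.97; interest $2.18 → $274.15; payment $95.31; balance $178.84
Quarter 5: opening $178.84; interest $1.43 → $180.27; payment $114.87; balance $65.40
Quarter 6: opening $65.40; interest $0.52 → $65.92; payment $65.92; balance $0.00
Total paid: $444.67

$444.67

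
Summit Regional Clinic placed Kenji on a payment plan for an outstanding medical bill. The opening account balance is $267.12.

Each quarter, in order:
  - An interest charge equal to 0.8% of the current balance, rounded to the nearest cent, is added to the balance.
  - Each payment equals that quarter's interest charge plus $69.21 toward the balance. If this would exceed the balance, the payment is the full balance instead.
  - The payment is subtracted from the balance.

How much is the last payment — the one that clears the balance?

Quarter 1: $267.12 +$2.14 interest = $269.26; pay $71.35 → $197.91
Quarter 2: $197.91 +$1.58 interest = $199.49; pay $70.79 → $128.70
Quarter 3: $128.70 +$1.03 interest = $129.73; pay $70.24 → $59.49
Quarter 4: $59.49 +$0.48 interest = $59.97; pay $59.97 → $0.00

$59.97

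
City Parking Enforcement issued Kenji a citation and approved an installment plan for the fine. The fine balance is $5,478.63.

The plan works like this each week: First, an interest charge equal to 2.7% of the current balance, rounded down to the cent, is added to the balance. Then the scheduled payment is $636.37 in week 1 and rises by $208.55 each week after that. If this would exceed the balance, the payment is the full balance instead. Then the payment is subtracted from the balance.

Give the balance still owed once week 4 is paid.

$2,170.28

Week 1: $5,478.63 +$147.92 interest = $5,626.55; pay $636.37 → $4,990.18
Week 2: $4,990.18 +$134.73 interest = $5,124.91; pay $844.92 → $4,279.99
Week 3: $4,279.99 +$115.55 interest = $4,395.54; pay $1,053.47 → $3,342.07
Week 4: $3,342.07 +$90.23 interest = $3,432.30; pay $1,262.02 → $2,170.28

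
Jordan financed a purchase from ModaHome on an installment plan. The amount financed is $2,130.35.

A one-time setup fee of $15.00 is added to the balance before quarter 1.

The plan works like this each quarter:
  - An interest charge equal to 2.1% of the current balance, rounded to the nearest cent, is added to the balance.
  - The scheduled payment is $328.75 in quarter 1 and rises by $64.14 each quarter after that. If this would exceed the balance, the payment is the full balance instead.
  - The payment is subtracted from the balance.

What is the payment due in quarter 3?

$457.03

Quarter 1: $2,145.35 +$45.05 interest = $2,190.40; pay $328.75 → $1,861.65
Quarter 2: $1,861.65 +$39.09 interest = $1,900.74; pay $392.89 → $1,507.85
Quarter 3: $1,507.85 +$31.66 interest = $1,539.51; pay $457.03 → $1,082.48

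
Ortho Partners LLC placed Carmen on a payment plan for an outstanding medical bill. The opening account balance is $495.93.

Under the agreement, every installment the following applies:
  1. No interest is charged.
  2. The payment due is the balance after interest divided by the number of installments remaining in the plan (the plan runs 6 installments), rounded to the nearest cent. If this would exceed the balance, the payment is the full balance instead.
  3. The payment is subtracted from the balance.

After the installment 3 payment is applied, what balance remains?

# | Opening | Payment | End bal
1 | $495.93 | $82.66 | $413.27
2 | $413.27 | $82.65 | $330.62
3 | $330.62 | $82.66 | $247.96

$247.96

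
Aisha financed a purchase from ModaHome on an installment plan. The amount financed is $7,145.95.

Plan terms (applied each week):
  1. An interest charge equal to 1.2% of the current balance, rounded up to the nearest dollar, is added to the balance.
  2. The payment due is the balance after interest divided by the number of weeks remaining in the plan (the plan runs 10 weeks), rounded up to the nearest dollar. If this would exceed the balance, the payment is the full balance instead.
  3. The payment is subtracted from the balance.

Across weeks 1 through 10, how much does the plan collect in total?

$7,638.95

# | Opening | Interest | Payment | End bal
1 | $7,145.95 | $86.00 | $724.00 | $6,507.95
2 | $6,507.95 | $79.00 | $732.00 | $5,854.95
3 | $5,854.95 | $71.00 | $741.00 | $5,184.95
4 | $5,184.95 | $63.00 | $750.00 | $4,497.95
5 | $4,497.95 | $54.00 | $759.00 | $3,792.95
6 | $3,792.95 | $46.00 | $768.00 | $3,070.95
7 | $3,070.95 | $37.00 | $777.00 | $2,330.95
8 | $2,330.95 | $28.00 | $787.00 | $1,571.95
9 | $1,571.95 | $19.00 | $796.00 | $794.95
10 | $794.95 | $10.00 | $804.95 | $0.00
Total paid: $7,638.95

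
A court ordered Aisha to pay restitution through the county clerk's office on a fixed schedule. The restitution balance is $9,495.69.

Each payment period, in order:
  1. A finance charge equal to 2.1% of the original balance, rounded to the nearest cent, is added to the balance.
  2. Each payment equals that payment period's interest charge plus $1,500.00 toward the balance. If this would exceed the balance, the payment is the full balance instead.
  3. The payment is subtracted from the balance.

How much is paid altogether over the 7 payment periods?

$10,891.56

Payment period 1: opening $9,495.69; interest $199.41 → $9,695.10; payment $1,699.41; balance $7,995.69
Payment period 2: opening $7,995.69; interest $199.41 → $8,195.10; payment $1,699.41; balance $6,495.69
Payment period 3: opening $6,495.69; interest $199.41 → $6,695.10; payment $1,699.41; balance $4,995.69
Payment period 4: opening $4,995.69; interest $199.41 → $5,195.10; payment $1,699.41; balance $3,495.69
Payment period 5: opening $3,495.69; interest $199.41 → $3,695.10; payment $1,699.41; balance $1,995.69
Payment period 6: opening $1,995.69; interest $199.41 → $2,195.10; payment $1,699.41; balance $495.69
Payment period 7: opening $495.69; interest $199.41 → $695.10; payment $695.10; balance $0.00
Total paid: $10,891.56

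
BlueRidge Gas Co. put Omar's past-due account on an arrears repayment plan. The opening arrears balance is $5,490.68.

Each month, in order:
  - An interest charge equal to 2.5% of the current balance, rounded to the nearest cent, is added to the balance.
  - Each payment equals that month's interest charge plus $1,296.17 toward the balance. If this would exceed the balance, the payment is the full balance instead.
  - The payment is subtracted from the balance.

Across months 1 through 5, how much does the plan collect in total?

$5,852.97

# | Opening | Interest | Payment | End bal
1 | $5,490.68 | $137.27 | $1,433.44 | $4,194.51
2 | $4,194.51 | $104.86 | $1,401.03 | $2,898.34
3 | $2,898.34 | $72.46 | $1,368.63 | $1,602.17
4 | $1,602.17 | $40.05 | $1,336.22 | $306.00
5 | $306.00 | $7.65 | $313.65 | $0.00
Total paid: $5,852.97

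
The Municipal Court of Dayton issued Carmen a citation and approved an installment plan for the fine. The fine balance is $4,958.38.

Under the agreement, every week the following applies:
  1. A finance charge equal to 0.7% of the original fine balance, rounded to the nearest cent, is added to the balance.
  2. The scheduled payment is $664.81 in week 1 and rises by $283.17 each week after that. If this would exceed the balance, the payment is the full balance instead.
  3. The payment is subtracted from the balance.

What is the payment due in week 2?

$947.98

Week 1: opening $4,958.38; interest $34.71 → $4,993.09; payment $664.81; balance $4,328.28
Week 2: opening $4,328.28; interest $34.71 → $4,362.99; payment $947.98; balance $3,415.01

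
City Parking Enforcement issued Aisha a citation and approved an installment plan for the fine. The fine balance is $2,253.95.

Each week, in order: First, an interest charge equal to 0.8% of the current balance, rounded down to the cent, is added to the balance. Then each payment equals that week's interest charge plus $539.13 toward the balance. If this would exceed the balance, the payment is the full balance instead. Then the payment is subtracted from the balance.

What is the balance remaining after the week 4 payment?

Week 1: $2,253.95 +$18.03 interest = $2,271.98; pay $557.16 → $1,714.82
Week 2: $1,714.82 +$13.71 interest = $1,728.53; pay $552.84 → $1,175.69
Week 3: $1,175.69 +$9.40 interest = $1,185.09; pay $548.53 → $636.56
Week 4: $636.56 +$5.09 interest = $641.65; pay $544.22 → $97.43

$97.43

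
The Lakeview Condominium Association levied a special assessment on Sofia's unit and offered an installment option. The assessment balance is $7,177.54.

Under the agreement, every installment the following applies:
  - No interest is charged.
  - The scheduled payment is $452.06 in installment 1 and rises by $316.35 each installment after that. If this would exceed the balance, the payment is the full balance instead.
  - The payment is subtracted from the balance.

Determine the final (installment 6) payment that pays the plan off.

$1,753.74

Installment 1: $7,177.54 − $452.06 → $6,725.48
Installment 2: $6,725.48 − $768.41 → $5,957.07
Installment 3: $5,957.07 − $1,084.76 → $4,872.31
Installment 4: $4,872.31 − $1,401.11 → $3,471.20
Installment 5: $3,471.20 − $1,717.46 → $1,753.74
Installment 6: $1,753.74 − $1,753.74 → $0.00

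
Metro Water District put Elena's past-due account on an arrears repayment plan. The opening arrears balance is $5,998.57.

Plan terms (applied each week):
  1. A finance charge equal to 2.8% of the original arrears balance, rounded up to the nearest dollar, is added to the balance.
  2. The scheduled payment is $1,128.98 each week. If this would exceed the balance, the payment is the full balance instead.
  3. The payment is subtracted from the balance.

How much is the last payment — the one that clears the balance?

Week 1: $5,998.57 +$168.00 interest = $6,166.57; pay $1,128.98 → $5,037.59
Week 2: $5,037.59 +$168.00 interest = $5,205.59; pay $1,128.98 → $4,076.61
Week 3: $4,076.61 +$168.00 interest = $4,244.61; pay $1,128.98 → $3,115.63
Week 4: $3,115.63 +$168.00 interest = $3,283.63; pay $1,128.98 → $2,154.65
Week 5: $2,154.65 +$168.00 interest = $2,322.65; pay $1,128.98 → $1,193.67
Week 6: $1,193.67 +$168.00 interest = $1,361.67; pay $1,128.98 → $232.69
Week 7: $232.69 +$168.00 interest = $400.69; pay $400.69 → $0.00

$400.69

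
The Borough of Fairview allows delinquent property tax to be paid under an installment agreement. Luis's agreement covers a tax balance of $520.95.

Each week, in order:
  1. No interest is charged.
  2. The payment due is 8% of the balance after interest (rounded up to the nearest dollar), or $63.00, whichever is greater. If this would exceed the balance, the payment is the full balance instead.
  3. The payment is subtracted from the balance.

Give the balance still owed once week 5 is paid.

$205.95

# | Opening | Payment | End bal
1 | $520.95 | $63.00 | $457.95
2 | $457.95 | $63.00 | $394.95
3 | $394.95 | $63.00 | $331.95
4 | $331.95 | $63.00 | $268.95
5 | $268.95 | $63.00 | $205.95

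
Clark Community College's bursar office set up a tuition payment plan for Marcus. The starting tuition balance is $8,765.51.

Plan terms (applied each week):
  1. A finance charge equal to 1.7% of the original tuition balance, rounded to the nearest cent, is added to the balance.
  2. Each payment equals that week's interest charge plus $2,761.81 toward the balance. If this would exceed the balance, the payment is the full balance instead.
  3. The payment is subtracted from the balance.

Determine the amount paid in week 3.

$2,910.82

# | Opening | Interest | Payment | End bal
1 | $8,765.51 | $149.01 | $2,910.82 | $6,003.70
2 | $6,003.70 | $149.01 | $2,910.82 | $3,241.89
3 | $3,241.89 | $149.01 | $2,910.82 | $480.08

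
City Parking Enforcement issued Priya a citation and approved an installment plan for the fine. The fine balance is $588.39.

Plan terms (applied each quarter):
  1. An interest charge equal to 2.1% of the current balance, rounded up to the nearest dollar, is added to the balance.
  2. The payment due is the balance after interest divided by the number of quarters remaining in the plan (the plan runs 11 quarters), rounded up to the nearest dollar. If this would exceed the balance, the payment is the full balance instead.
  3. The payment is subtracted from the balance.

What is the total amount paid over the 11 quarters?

$673.39

Quarter 1: opening $588.39; interest $13.00 → $601.39; payment $55.00; balance $546.39
Quarter 2: opening $546.39; interest $12.00 → $558.39; payment $56.00; balance $502.39
Quarter 3: opening $502.39; interest $11.00 → $513.39; payment $58.00; balance $455.39
Quarter 4: opening $455.39; interest $10.00 → $465.39; payment $59.00; balance $406.39
Quarter 5: opening $406.39; interest $9.00 → $415.39; payment $60.00; balance $355.39
Quarter 6: opening $355.39; interest $8.00 → $363.39; payment $61.00; balance $302.39
Quarter 7: opening $302.39; interest $7.00 → $309.39; payment $62.00; balance $247.39
Quarter 8: opening $247.39; interest $6.00 → $253.39; payment $64.00; balance $189.39
Quarter 9: opening $189.39; interest $4.00 → $193.39; payment $65.00; balance $128.39
Quarter 10: opening $128.39; interest $3.00 → $131.39; payment $66.00; balance $65.39
Quarter 11: opening $65.39; interest $2.00 → $67.39; payment $67.39; balance $0.00
Total paid: $673.39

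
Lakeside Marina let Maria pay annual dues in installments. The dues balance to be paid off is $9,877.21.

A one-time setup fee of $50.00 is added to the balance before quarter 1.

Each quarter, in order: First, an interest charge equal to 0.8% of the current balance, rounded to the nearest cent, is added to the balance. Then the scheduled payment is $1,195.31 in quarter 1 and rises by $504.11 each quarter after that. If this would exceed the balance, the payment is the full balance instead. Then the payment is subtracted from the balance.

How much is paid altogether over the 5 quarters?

$10,193.82

Quarter 1: opening $9,927.21; interest $79.42 → $10,006.63; payment $1,195.31; balance $8,811.32
Quarter 2: opening $8,811.32; interest $70.49 → $8,881.81; payment $1,699.42; balance $7,182.39
Quarter 3: opening $7,182.39; interest $57.46 → $7,239.85; payment $2,203.53; balance $5,036.32
Quarter 4: opening $5,036.32; interest $40.29 → $5,076.61; payment $2,707.64; balance $2,368.97
Quarter 5: opening $2,368.97; interest $18.95 → $2,387.92; payment $2,387.92; balance $0.00
Total paid: $10,193.82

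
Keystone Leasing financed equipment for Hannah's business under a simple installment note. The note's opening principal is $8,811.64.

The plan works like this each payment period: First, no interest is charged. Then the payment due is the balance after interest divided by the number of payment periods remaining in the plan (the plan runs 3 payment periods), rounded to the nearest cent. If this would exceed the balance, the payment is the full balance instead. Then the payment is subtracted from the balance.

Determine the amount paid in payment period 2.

Payment period 1: opening $8,811.64; payment $2,937.21; balance $5,874.43
Payment period 2: opening $5,874.43; payment $2,937.22; balance $2,937.21

$2,937.22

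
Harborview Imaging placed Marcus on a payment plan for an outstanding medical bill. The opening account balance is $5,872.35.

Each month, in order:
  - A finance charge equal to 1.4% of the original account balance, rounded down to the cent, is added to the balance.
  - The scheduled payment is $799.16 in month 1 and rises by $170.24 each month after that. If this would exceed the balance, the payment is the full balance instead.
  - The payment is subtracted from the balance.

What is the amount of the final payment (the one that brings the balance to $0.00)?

# | Opening | Interest | Payment | End bal
1 | $5,872.35 | $82.21 | $799.16 | $5,155.40
2 | $5,155.40 | $82.21 | $969.40 | $4,268.21
3 | $4,268.21 | $82.21 | $1,139.64 | $3,210.78
4 | $3,210.78 | $82.21 | $1,309.88 | $1,983.11
5 | $1,983.11 | $82.21 | $1,480.12 | $585.20
6 | $585.20 | $82.21 | $667.41 | $0.00

$667.41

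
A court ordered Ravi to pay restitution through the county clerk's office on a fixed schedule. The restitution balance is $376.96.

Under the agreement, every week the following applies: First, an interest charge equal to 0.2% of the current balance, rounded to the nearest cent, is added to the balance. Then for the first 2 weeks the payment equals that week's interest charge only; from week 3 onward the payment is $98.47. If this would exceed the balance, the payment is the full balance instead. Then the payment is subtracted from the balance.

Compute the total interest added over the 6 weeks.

$3.34

Week 1: $376.96 +$0.75 interest = $377.71; pay $0.75 → $376.96
Week 2: $376.96 +$0.75 interest = $377.71; pay $0.75 → $376.96
Week 3: $376.96 +$0.75 interest = $377.71; pay $98.47 → $279.24
Week 4: $279.24 +$0.56 interest = $279.80; pay $98.47 → $181.33
Week 5: $181.33 +$0.36 interest = $181.69; pay $98.47 → $83.22
Week 6: $83.22 +$0.17 interest = $83.39; pay $83.39 → $0.00
Total interest: $0.75 + $0.75 + $0.75 + $0.56 + $0.36 + $0.17 = $3.34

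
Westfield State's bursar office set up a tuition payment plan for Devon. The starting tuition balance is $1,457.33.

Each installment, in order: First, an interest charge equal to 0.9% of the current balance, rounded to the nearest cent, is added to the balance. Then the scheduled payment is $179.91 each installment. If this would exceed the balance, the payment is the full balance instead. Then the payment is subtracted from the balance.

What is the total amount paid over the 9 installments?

$1,520.17

Installment 1: $1,457.33 +$13.12 interest = $1,470.45; pay $179.91 → $1,290.54
Installment 2: $1,290.54 +$11.61 interest = $1,302.15; pay $179.91 → $1,122.24
Installment 3: $1,122.24 +$10.10 interest = $1,132.34; pay $179.91 → $952.43
Installment 4: $952.43 +$8.57 interest = $961.00; pay $179.91 → $781.09
Installment 5: $781.09 +$7.03 interest = $788.12; pay $179.91 → $608.21
Installment 6: $608.21 +$5.47 interest = $613.68; pay $179.91 → $433.77
Installment 7: $433.77 +$3.90 interest = $437.67; pay $179.91 → $257.76
Installment 8: $257.76 +$2.32 interest = $260.08; pay $179.91 → $80.17
Installment 9: $80.17 +$0.72 interest = $80.89; pay $80.89 → $0.00
Total paid: $1,520.17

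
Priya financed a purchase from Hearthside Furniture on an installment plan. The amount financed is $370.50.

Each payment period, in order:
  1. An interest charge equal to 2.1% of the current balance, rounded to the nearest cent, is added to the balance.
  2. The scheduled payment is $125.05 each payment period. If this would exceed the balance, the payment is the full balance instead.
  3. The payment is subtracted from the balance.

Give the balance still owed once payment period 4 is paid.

# | Opening | Interest | Payment | End bal
1 | $370.50 | $7.78 | $125.05 | $253.23
2 | $253.23 | $5.32 | $125.05 | $133.50
3 | $133.50 | $2.80 | $125.05 | $11.25
4 | $11.25 | $0.24 | $11.49 | $0.00

$0.00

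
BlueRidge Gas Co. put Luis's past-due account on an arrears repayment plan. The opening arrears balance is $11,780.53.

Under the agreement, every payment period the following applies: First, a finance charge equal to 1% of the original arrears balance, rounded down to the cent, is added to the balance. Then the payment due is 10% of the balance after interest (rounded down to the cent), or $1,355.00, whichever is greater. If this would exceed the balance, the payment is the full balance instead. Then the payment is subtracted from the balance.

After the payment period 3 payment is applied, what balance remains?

# | Opening | Interest | Payment | End bal
1 | $11,780.53 | $117.80 | $1,355.00 | $10,543.33
2 | $10,543.33 | $117.80 | $1,355.00 | $9,306.13
3 | $9,306.13 | $117.80 | $1,355.00 | $8,068.93

$8,068.93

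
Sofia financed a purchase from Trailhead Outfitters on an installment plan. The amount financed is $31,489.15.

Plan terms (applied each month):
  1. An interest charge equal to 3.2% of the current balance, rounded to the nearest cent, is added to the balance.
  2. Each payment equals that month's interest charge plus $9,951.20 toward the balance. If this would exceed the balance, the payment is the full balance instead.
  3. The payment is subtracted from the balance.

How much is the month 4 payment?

$1,687.89

# | Opening | Interest | Payment | End bal
1 | $31,489.15 | $1,007.65 | $10,958.85 | $21,537.95
2 | $21,537.95 | $689.21 | $10,640.41 | $11,586.75
3 | $11,586.75 | $370.78 | $10,321.98 | $1,635.55
4 | $1,635.55 | $52.34 | $1,687.89 | $0.00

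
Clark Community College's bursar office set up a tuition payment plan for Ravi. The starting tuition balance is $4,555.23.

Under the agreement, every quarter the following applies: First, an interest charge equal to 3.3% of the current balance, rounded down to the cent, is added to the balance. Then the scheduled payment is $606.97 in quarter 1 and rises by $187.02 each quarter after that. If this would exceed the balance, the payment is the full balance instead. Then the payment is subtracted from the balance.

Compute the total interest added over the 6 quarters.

# | Opening | Interest | Payment | End bal
1 | $4,555.23 | $150.32 | $606.97 | $4,098.58
2 | $4,098.58 | $135.25 | $793.99 | $3,439.84
3 | $3,439.84 | $113.51 | $981.01 | $2,572.34
4 | $2,572.34 | $84.88 | $1,168.03 | $1,489.19
5 | $1,489.19 | $49.14 | $1,355.05 | $183.28
6 | $183.28 | $6.04 | $189.32 | $0.00
Total interest: $150.32 + $135.25 + $113.51 + $84.88 + $49.14 + $6.04 = $539.14

$539.14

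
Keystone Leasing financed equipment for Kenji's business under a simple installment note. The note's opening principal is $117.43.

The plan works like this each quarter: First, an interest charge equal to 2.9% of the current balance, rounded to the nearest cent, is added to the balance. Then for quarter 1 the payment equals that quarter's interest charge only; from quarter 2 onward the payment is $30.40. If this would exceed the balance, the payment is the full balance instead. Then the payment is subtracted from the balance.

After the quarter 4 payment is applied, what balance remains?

$34.08

Quarter 1: $117.43 +$3.41 interest = $120.84; pay $3.41 → $117.43
Quarter 2: $117.43 +$3.41 interest = $120.84; pay $30.40 → $90.44
Quarter 3: $90.44 +$2.62 interest = $93.06; pay $30.40 → $62.66
Quarter 4: $62.66 +$1.82 interest = $64.48; pay $30.40 → $34.08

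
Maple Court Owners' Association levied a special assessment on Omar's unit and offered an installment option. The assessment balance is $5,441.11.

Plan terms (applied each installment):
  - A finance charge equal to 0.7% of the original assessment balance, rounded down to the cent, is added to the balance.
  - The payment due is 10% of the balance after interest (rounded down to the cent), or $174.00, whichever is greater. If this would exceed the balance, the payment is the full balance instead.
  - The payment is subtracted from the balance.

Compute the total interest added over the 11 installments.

Installment 1: $5,441.11 +$38.08 interest = $5,479.19; pay $547.91 → $4,931.28
Installment 2: $4,931.28 +$38.08 interest = $4,969.36; pay $496.93 → $4,472.43
Installment 3: $4,472.43 +$38.08 interest = $4,510.51; pay $451.05 → $4,059.46
Installment 4: $4,059.46 +$38.08 interest = $4,097.54; pay $409.75 → $3,687.79
Installment 5: $3,687.79 +$38.08 interest = $3,725.87; pay $372.58 → $3,353.29
Installment 6: $3,353.29 +$38.08 interest = $3,391.37; pay $339.13 → $3,052.24
Installment 7: $3,052.24 +$38.08 interest = $3,090.32; pay $309.03 → $2,781.29
Installment 8: $2,781.29 +$38.08 interest = $2,819.37; pay $281.93 → $2,537.44
Installment 9: $2,537.44 +$38.08 interest = $2,575.52; pay $257.55 → $2,317.97
Installment 10: $2,317.97 +$38.08 interest = $2,356.05; pay $235.60 → $2,120.45
Installment 11: $2,120.45 +$38.08 interest = $2,158.53; pay $215.85 → $1,942.68
Total interest: $38.08 + $38.08 + $38.08 + $38.08 + $38.08 + $38.08 + $38.08 + $38.08 + $38.08 + $38.08 + $38.08 = $418.88

$418.88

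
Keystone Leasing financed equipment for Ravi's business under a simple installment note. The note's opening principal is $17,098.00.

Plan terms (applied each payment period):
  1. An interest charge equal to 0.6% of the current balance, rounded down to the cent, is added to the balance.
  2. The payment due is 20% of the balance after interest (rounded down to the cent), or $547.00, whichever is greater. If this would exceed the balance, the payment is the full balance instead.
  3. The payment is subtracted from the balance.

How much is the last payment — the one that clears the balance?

Payment period 1: opening $17,098.00; interest $102.58 → $17,200.58; payment $3,440.11; balance $13,760.47
Payment period 2: opening $13,760.47; interest $82.56 → $13,843.03; payment $2,768.60; balance $11,074.43
Payment period 3: opening $11,074.43; interest $66.44 → $11,140.87; payment $2,228.17; balance $8,912.70
Payment period 4: opening $8,912.70; interest $53.47 → $8,966.17; payment $1,793.23; balance $7,172.94
Payment period 5: opening $7,172.94; interest $43.03 → $7,215.97; payment $1,443.19; balance $5,772.78
Payment period 6: opening $5,772.78; interest $34.63 → $5,807.41; payment $1,161.48; balance $4,645.93
Payment period 7: opening $4,645.93; interest $27.87 → $4,673.80; payment $934.76; balance $3,739.04
Payment period 8: opening $3,739.04; interest $22.43 → $3,761.47; payment $752.29; balance $3,009.18
Payment period 9: opening $3,009.18; interest $18.05 → $3,027.23; payment $605.44; balance $2,421.79
Payment period 10: opening $2,421.79; interest $14.53 → $2,436.32; payment $547.00; balance $1,889.32
Payment period 11: opening $1,889.32; interest $11.33 → $1,900.65; payment $547.00; balance $1,353.65
Payment period 12: opening $1,353.65; interest $8.12 → $1,361.77; payment $547.00; balance $814.77
Payment period 13: opening $814.77; interest $4.88 → $819.65; payment $547.00; balance $272.65
Payment period 14: opening $272.65; interest $1.63 → $274.28; payment $274.28; balance $0.00

$274.28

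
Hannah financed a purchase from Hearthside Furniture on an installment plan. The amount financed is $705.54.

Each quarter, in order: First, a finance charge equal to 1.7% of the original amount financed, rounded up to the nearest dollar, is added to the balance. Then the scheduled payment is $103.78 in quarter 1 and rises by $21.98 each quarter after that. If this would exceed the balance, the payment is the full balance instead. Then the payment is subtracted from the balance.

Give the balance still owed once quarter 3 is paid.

Quarter 1: $705.54 +$12.00 interest = $717.54; pay $103.78 → $613.76
Quarter 2: $613.76 +$12.00 interest = $625.76; pay $125.76 → $500.00
Quarter 3: $500.00 +$12.00 interest = $512.00; pay $147.74 → $364.26

$364.26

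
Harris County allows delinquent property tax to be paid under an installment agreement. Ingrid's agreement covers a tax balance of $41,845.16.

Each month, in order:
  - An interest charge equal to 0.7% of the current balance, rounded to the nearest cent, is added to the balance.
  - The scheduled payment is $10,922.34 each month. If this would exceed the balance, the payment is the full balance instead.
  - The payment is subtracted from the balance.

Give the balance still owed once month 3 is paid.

Month 1: opening $41,845.16; interest $292.92 → $42,138.08; payment $10,922.34; balance $31,215.74
Month 2: opening $31,215.74; interest $218.51 → $31,434.25; payment $10,922.34; balance $20,511.91
Month 3: opening $20,511.91; interest $143.58 → $20,655.49; payment $10,922.34; balance $9,733.15

$9,733.15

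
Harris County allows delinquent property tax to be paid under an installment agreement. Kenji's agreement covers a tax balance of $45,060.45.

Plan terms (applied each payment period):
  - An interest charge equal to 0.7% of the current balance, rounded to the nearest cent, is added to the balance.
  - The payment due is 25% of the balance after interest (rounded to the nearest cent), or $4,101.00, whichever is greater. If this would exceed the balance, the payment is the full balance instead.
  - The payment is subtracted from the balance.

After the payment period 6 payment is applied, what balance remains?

Payment period 1: opening $45,060.45; interest $315.42 → $45,375.87; payment $11,343.97; balance $34,031.90
Payment period 2: opening $34,031.90; interest $238.22 → $34,270.12; payment $8,567.53; balance $25,702.59
Payment period 3: opening $25,702.59; interest $179.92 → $25,882.51; payment $6,470.63; balance $19,411.88
Payment period 4: opening $19,411.88; interest $135.88 → $19,547.76; payment $4,886.94; balance $14,660.82
Payment period 5: opening $14,660.82; interest $102.63 → $14,763.45; payment $4,101.00; balance $10,662.45
Payment period 6: opening $10,662.45; interest $74.64 → $10,737.09; payment $4,101.00; balance $6,636.09

$6,636.09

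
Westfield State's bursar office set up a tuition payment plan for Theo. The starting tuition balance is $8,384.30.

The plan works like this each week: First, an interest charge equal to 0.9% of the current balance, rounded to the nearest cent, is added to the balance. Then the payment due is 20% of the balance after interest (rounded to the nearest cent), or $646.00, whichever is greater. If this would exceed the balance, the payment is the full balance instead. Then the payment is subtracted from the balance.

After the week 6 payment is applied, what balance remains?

Week 1: $8,384.30 +$75.46 interest = $8,459.76; pay $1,691.95 → $6,767.81
Week 2: $6,767.81 +$60.91 interest = $6,828.72; pay $1,365.74 → $5,462.98
Week 3: $5,462.98 +$49.17 interest = $5,512.15; pay $1,102.43 → $4,409.72
Week 4: $4,409.72 +$39.69 interest = $4,449.41; pay $889.88 → $3,559.53
Week 5: $3,559.53 +$32.04 interest = $3,591.57; pay $718.31 → $2,873.26
Week 6: $2,873.26 +$25.86 interest = $2,899.12; pay $646.00 → $2,253.12

$2,253.12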